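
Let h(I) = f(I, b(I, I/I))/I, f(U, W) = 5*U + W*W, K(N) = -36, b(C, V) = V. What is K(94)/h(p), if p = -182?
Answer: -728/101 ≈ -7.2079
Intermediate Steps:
f(U, W) = W**2 + 5*U (f(U, W) = 5*U + W**2 = W**2 + 5*U)
h(I) = (1 + 5*I)/I (h(I) = ((I/I)**2 + 5*I)/I = (1**2 + 5*I)/I = (1 + 5*I)/I)
K(94)/h(p) = -36/(5 + 1/(-182)) = -36/(5 - 1/182) = -36/909/182 = -36*182/909 = -728/101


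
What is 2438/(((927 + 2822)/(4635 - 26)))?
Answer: 488554/163 ≈ 2997.3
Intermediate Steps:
2438/(((927 + 2822)/(4635 - 26))) = 2438/((3749/4609)) = 2438/((3749*(1/4609))) = 2438/(3749/4609) = 2438*(4609/3749) = 488554/163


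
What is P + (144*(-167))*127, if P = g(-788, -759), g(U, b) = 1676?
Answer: -3052420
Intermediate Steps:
P = 1676
P + (144*(-167))*127 = 1676 + (144*(-167))*127 = 1676 - 24048*127 = 1676 - 3054096 = -3052420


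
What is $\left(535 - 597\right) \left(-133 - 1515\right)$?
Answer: $102176$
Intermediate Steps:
$\left(535 - 597\right) \left(-133 - 1515\right) = \left(-62\right) \left(-1648\right) = 102176$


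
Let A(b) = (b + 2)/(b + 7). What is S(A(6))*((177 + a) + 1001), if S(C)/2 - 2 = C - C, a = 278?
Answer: 5824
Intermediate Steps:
A(b) = (2 + b)/(7 + b)
S(C) = 4 (S(C) = 4 + 2*(C - C) = 4 + 2*0 = 4 + 0 = 4)
S(A(6))*((177 + a) + 1001) = 4*((177 + 278) + 1001) = 4*(455 + 1001) = 4*1456 = 5824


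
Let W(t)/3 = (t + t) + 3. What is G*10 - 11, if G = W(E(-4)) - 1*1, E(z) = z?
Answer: -171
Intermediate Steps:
W(t) = 9 + 6*t (W(t) = 3*((t + t) + 3) = 3*(2*t + 3) = 3*(3 + 2*t) = 9 + 6*t)
G = -16 (G = (9 + 6*(-4)) - 1*1 = (9 - 24) - 1 = -15 - 1 = -16)
G*10 - 11 = -16*10 - 11 = -160 - 11 = -171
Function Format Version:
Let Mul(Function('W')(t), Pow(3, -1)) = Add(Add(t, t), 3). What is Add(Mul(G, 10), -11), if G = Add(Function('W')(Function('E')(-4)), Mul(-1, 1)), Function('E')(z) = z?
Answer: -171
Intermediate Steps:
Function('W')(t) = Add(9, Mul(6, t)) (Function('W')(t) = Mul(3, Add(Add(t, t), 3)) = Mul(3, Add(Mul(2, t), 3)) = Mul(3, Add(3, Mul(2, t))) = Add(9, Mul(6, t)))
G = -16 (G = Add(Add(9, Mul(6, -4)), Mul(-1, 1)) = Add(Add(9, -24), -1) = Add(-15, -1) = -16)
Add(Mul(G, 10), -11) = Add(Mul(-16, 10), -11) = Add(-160, -11) = -171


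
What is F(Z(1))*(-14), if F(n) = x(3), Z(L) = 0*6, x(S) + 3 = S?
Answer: 0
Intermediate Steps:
x(S) = -3 + S
Z(L) = 0
F(n) = 0 (F(n) = -3 + 3 = 0)
F(Z(1))*(-14) = 0*(-14) = 0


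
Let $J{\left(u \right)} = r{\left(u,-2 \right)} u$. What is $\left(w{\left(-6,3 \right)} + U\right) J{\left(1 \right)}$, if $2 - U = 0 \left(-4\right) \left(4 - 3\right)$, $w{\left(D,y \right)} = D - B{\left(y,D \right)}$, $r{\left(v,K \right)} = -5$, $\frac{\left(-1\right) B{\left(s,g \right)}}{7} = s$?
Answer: $-85$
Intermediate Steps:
$B{\left(s,g \right)} = - 7 s$
$w{\left(D,y \right)} = D + 7 y$ ($w{\left(D,y \right)} = D - - 7 y = D + 7 y$)
$U = 2$ ($U = 2 - 0 \left(-4\right) \left(4 - 3\right) = 2 - 0 \cdot 1 = 2 - 0 = 2 + 0 = 2$)
$J{\left(u \right)} = - 5 u$
$\left(w{\left(-6,3 \right)} + U\right) J{\left(1 \right)} = \left(\left(-6 + 7 \cdot 3\right) + 2\right) \left(\left(-5\right) 1\right) = \left(\left(-6 + 21\right) + 2\right) \left(-5\right) = \left(15 + 2\right) \left(-5\right) = 17 \left(-5\right) = -85$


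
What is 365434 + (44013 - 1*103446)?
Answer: 306001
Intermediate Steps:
365434 + (44013 - 1*103446) = 365434 + (44013 - 103446) = 365434 - 59433 = 306001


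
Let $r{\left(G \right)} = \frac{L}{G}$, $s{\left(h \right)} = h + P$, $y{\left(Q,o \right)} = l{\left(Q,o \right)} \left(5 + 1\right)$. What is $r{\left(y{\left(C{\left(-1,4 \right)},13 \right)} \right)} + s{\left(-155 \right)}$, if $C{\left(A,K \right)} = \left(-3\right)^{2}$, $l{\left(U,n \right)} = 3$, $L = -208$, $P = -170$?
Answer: $- \frac{3029}{9} \approx -336.56$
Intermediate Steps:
$C{\left(A,K \right)} = 9$
$y{\left(Q,o \right)} = 18$ ($y{\left(Q,o \right)} = 3 \left(5 + 1\right) = 3 \cdot 6 = 18$)
$s{\left(h \right)} = -170 + h$ ($s{\left(h \right)} = h - 170 = -170 + h$)
$r{\left(G \right)} = - \frac{208}{G}$
$r{\left(y{\left(C{\left(-1,4 \right)},13 \right)} \right)} + s{\left(-155 \right)} = - \frac{208}{18} - 325 = \left(-208\right) \frac{1}{18} - 325 = - \frac{104}{9} - 325 = - \frac{3029}{9}$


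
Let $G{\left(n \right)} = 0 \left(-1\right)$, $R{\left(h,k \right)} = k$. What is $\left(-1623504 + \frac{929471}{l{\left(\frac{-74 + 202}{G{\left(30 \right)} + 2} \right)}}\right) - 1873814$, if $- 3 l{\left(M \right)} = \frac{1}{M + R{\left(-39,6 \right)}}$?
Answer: $-198686228$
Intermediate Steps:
$G{\left(n \right)} = 0$
$l{\left(M \right)} = - \frac{1}{3 \left(6 + M\right)}$ ($l{\left(M \right)} = - \frac{1}{3 \left(M + 6\right)} = - \frac{1}{3 \left(6 + M\right)}$)
$\left(-1623504 + \frac{929471}{l{\left(\frac{-74 + 202}{G{\left(30 \right)} + 2} \right)}}\right) - 1873814 = \left(-1623504 + \frac{929471}{\left(-1\right) \frac{1}{18 + 3 \frac{-74 + 202}{0 + 2}}}\right) - 1873814 = \left(-1623504 + \frac{929471}{\left(-1\right) \frac{1}{18 + 3 \cdot \frac{128}{2}}}\right) - 1873814 = \left(-1623504 + \frac{929471}{\left(-1\right) \frac{1}{18 + 3 \cdot 128 \cdot \frac{1}{2}}}\right) - 1873814 = \left(-1623504 + \frac{929471}{\left(-1\right) \frac{1}{18 + 3 \cdot 64}}\right) - 1873814 = \left(-1623504 + \frac{929471}{\left(-1\right) \frac{1}{18 + 192}}\right) - 1873814 = \left(-1623504 + \frac{929471}{\left(-1\right) \frac{1}{210}}\right) - 1873814 = \left(-1623504 + \frac{929471}{- \frac{1}{210}}\right) - 1873814 = \left(-1623504 + 929471 \left(-210\right)\right) - 1873814 = \left(-1623504 - 195188910\right) - 1873814 = -196812414 - 1873814 = -198686228$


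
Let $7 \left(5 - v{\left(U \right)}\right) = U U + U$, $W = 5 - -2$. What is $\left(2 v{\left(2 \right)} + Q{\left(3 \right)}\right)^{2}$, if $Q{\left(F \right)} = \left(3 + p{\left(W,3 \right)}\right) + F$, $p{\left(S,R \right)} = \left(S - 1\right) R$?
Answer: $\frac{51076}{49} \approx 1042.4$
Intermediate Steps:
$W = 7$ ($W = 5 + 2 = 7$)
$p{\left(S,R \right)} = R \left(-1 + S\right)$ ($p{\left(S,R \right)} = \left(-1 + S\right) R = R \left(-1 + S\right)$)
$v{\left(U \right)} = 5 - \frac{U}{7} - \frac{U^{2}}{7}$ ($v{\left(U \right)} = 5 - \frac{U U + U}{7} = 5 - \frac{U^{2} + U}{7} = 5 - \frac{U + U^{2}}{7} = 5 - \left(\frac{U}{7} + \frac{U^{2}}{7}\right) = 5 - \frac{U}{7} - \frac{U^{2}}{7}$)
$Q{\left(F \right)} = 21 + F$ ($Q{\left(F \right)} = \left(3 + 3 \left(-1 + 7\right)\right) + F = \left(3 + 3 \cdot 6\right) + F = \left(3 + 18\right) + F = 21 + F$)
$\left(2 v{\left(2 \right)} + Q{\left(3 \right)}\right)^{2} = \left(2 \left(5 - \frac{2}{7} - \frac{2^{2}}{7}\right) + \left(21 + 3\right)\right)^{2} = \left(2 \left(5 - \frac{2}{7} - \frac{4}{7}\right) + 24\right)^{2} = \left(2 \cdot \frac{29}{7} + 24\right)^{2} = \left(\frac{58}{7} + 24\right)^{2} = \left(\frac{226}{7}\right)^{2} = \frac{51076}{49}$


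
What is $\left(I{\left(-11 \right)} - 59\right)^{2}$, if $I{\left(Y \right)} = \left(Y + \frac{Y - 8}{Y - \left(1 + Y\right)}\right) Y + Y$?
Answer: $24964$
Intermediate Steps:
$I{\left(Y \right)} = 9 Y$ ($I{\left(Y \right)} = \left(Y + \frac{-8 + Y}{-1}\right) Y + Y = \left(Y + \left(-8 + Y\right) \left(-1\right)\right) Y + Y = \left(Y - \left(-8 + Y\right)\right) Y + Y = 8 Y + Y = 9 Y$)
$\left(I{\left(-11 \right)} - 59\right)^{2} = \left(9 \left(-11\right) - 59\right)^{2} = \left(-99 - 59\right)^{2} = \left(-158\right)^{2} = 24964$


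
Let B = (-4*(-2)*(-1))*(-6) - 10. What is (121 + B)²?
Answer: 25281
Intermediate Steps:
B = 38 (B = (8*(-1))*(-6) - 10 = -8*(-6) - 10 = 48 - 10 = 38)
(121 + B)² = (121 + 38)² = 159² = 25281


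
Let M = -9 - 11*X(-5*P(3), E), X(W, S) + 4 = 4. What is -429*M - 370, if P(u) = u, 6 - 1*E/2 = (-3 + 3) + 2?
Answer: 3491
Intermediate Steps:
E = 8 (E = 12 - 2*((-3 + 3) + 2) = 12 - 2*(0 + 2) = 12 - 2*2 = 12 - 4 = 8)
X(W, S) = 0 (X(W, S) = -4 + 4 = 0)
M = -9 (M = -9 - 11*0 = -9 + 0 = -9)
-429*M - 370 = -429*(-9) - 370 = 3861 - 370 = 3491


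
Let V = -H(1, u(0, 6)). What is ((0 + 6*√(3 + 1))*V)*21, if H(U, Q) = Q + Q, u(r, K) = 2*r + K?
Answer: -3024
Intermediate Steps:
u(r, K) = K + 2*r
H(U, Q) = 2*Q
V = -12 (V = -2*(6 + 2*0) = -2*(6 + 0) = -2*6 = -1*12 = -12)
((0 + 6*√(3 + 1))*V)*21 = ((0 + 6*√(3 + 1))*(-12))*21 = ((0 + 6*√4)*(-12))*21 = ((0 + 6*2)*(-12))*21 = ((0 + 12)*(-12))*21 = (12*(-12))*21 = -144*21 = -3024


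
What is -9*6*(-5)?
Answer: 270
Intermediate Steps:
-9*6*(-5) = -54*(-5) = 270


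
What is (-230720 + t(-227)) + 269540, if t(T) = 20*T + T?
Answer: 34053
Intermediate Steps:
t(T) = 21*T
(-230720 + t(-227)) + 269540 = (-230720 + 21*(-227)) + 269540 = (-230720 - 4767) + 269540 = -235487 + 269540 = 34053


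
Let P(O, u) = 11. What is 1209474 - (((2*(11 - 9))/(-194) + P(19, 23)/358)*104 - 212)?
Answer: 21003759766/17363 ≈ 1.2097e+6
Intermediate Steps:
1209474 - (((2*(11 - 9))/(-194) + P(19, 23)/358)*104 - 212) = 1209474 - (((2*(11 - 9))/(-194) + 11/358)*104 - 212) = 1209474 - (((2*2)*(-1/194) + 11*(1/358))*104 - 212) = 1209474 - ((4*(-1/194) + 11/358)*104 - 212) = 1209474 - ((-2/97 + 11/358)*104 - 212) = 1209474 - ((351/34726)*104 - 212) = 1209474 - (18252/17363 - 212) = 1209474 - 1*(-3662704/17363) = 1209474 + 3662704/17363 = 21003759766/17363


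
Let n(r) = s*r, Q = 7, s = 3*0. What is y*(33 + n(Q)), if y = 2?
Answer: 66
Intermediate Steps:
s = 0
n(r) = 0 (n(r) = 0*r = 0)
y*(33 + n(Q)) = 2*(33 + 0) = 2*33 = 66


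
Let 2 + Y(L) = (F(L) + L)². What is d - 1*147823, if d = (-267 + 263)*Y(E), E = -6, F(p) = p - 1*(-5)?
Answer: -148011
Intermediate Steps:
F(p) = 5 + p (F(p) = p + 5 = 5 + p)
Y(L) = -2 + (5 + 2*L)² (Y(L) = -2 + ((5 + L) + L)² = -2 + (5 + 2*L)²)
d = -188 (d = (-267 + 263)*(-2 + (5 + 2*(-6))²) = -4*(-2 + (5 - 12)²) = -4*(-2 + (-7)²) = -4*(-2 + 49) = -4*47 = -188)
d - 1*147823 = -188 - 1*147823 = -188 - 147823 = -148011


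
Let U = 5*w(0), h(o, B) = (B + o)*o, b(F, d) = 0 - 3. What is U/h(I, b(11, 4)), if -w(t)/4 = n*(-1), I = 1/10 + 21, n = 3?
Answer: 6000/38191 ≈ 0.15710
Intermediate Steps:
b(F, d) = -3
I = 211/10 (I = 1/10 + 21 = 211/10 ≈ 21.100)
h(o, B) = o*(B + o)
w(t) = 12 (w(t) = -12*(-1) = -4*(-3) = 12)
U = 60 (U = 5*12 = 60)
U/h(I, b(11, 4)) = 60/((211*(-3 + 211/10)/10)) = 60/(((211/10)*(181/10))) = 60/(38191/100) = 60*(100/38191) = 6000/38191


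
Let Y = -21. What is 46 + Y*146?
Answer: -3020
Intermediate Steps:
46 + Y*146 = 46 - 21*146 = 46 - 3066 = -3020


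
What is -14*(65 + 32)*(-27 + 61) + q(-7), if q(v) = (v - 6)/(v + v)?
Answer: -646395/14 ≈ -46171.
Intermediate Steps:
q(v) = (-6 + v)/(2*v) (q(v) = (-6 + v)/((2*v)) = (-6 + v)*(1/(2*v)) = (-6 + v)/(2*v))
-14*(65 + 32)*(-27 + 61) + q(-7) = -14*(65 + 32)*(-27 + 61) + (½)*(-6 - 7)/(-7) = -1358*34 + (½)*(-⅐)*(-13) = -14*3298 + 13/14 = -46172 + 13/14 = -646395/14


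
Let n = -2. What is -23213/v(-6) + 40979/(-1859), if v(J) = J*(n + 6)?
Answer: 42169471/44616 ≈ 945.17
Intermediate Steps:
v(J) = 4*J (v(J) = J*(-2 + 6) = J*4 = 4*J)
-23213/v(-6) + 40979/(-1859) = -23213/(4*(-6)) + 40979/(-1859) = -23213/(-24) + 40979*(-1/1859) = -23213*(-1/24) - 40979/1859 = 23213/24 - 40979/1859 = 42169471/44616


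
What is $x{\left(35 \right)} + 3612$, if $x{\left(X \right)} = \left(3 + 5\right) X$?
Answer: $3892$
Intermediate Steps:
$x{\left(X \right)} = 8 X$
$x{\left(35 \right)} + 3612 = 8 \cdot 35 + 3612 = 280 + 3612 = 3892$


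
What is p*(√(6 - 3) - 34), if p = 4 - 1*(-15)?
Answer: -646 + 19*√3 ≈ -613.09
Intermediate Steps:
p = 19 (p = 4 + 15 = 19)
p*(√(6 - 3) - 34) = 19*(√(6 - 3) - 34) = 19*(√3 - 34) = 19*(-34 + √3) = -646 + 19*√3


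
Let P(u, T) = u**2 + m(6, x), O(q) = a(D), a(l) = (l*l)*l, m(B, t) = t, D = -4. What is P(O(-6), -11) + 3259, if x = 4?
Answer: 7359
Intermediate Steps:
a(l) = l**3 (a(l) = l**2*l = l**3)
O(q) = -64 (O(q) = (-4)**3 = -64)
P(u, T) = 4 + u**2 (P(u, T) = u**2 + 4 = 4 + u**2)
P(O(-6), -11) + 3259 = (4 + (-64)**2) + 3259 = (4 + 4096) + 3259 = 4100 + 3259 = 7359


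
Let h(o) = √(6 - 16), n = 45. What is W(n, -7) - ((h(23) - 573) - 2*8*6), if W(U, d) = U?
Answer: 714 - I*√10 ≈ 714.0 - 3.1623*I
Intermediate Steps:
h(o) = I*√10 (h(o) = √(-10) = I*√10)
W(n, -7) - ((h(23) - 573) - 2*8*6) = 45 - ((I*√10 - 573) - 2*8*6) = 45 - ((-573 + I*√10) - 16*6) = 45 - ((-573 + I*√10) - 96) = 45 - (-669 + I*√10) = 45 + (669 - I*√10) = 714 - I*√10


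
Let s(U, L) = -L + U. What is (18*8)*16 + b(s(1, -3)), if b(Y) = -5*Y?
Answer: 2284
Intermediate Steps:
s(U, L) = U - L
(18*8)*16 + b(s(1, -3)) = (18*8)*16 - 5*(1 - 1*(-3)) = 144*16 - 5*(1 + 3) = 2304 - 5*4 = 2304 - 20 = 2284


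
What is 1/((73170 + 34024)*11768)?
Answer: 1/1261458992 ≈ 7.9273e-10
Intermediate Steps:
1/((73170 + 34024)*11768) = (1/11768)/107194 = (1/107194)*(1/11768) = 1/1261458992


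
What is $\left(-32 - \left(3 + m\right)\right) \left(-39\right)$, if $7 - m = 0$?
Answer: $1638$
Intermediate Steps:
$m = 7$ ($m = 7 - 0 = 7 + 0 = 7$)
$\left(-32 - \left(3 + m\right)\right) \left(-39\right) = \left(-32 + \left(9 - \left(7 + 12\right)\right)\right) \left(-39\right) = \left(-32 + \left(9 - 19\right)\right) \left(-39\right) = \left(-32 - 10\right) \left(-39\right) = \left(-42\right) \left(-39\right) = 1638$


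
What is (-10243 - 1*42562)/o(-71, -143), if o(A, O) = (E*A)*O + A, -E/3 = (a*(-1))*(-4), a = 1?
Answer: 52805/121907 ≈ 0.43316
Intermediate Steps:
E = -12 (E = -3*1*(-1)*(-4) = -(-3)*(-4) = -3*4 = -12)
o(A, O) = A - 12*A*O (o(A, O) = (-12*A)*O + A = -12*A*O + A = A - 12*A*O)
(-10243 - 1*42562)/o(-71, -143) = (-10243 - 1*42562)/((-71*(1 - 12*(-143)))) = (-10243 - 42562)/((-71*(1 + 1716))) = -52805/((-71*1717)) = -52805/(-121907) = -52805*(-1/121907) = 52805/121907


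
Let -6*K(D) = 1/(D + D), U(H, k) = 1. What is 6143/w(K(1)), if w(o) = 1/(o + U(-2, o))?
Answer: 67573/12 ≈ 5631.1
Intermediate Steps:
K(D) = -1/(12*D) (K(D) = -1/(6*(D + D)) = -1/(2*D)/6 = -1/(12*D))
w(o) = 1/(1 + o) (w(o) = 1/(o + 1) = 1/(1 + o))
6143/w(K(1)) = 6143/(1/(1 - 1/12/1)) = 6143/(1/(1 - 1/12*1)) = 6143/(1/(1 - 1/12)) = 6143/(1/(11/12)) = 6143/(12/11) = 6143*(11/12) = 67573/12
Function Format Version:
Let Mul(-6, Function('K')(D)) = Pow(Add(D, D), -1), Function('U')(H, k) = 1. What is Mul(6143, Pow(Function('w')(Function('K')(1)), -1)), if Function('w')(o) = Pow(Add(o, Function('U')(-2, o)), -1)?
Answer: Rational(67573, 12) ≈ 5631.1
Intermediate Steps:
Function('K')(D) = Mul(Rational(-1, 12), Pow(D, -1)) (Function('K')(D) = Mul(Rational(-1, 6), Pow(Add(D, D), -1)) = Mul(Rational(-1, 6), Pow(Mul(2, D), -1)) = Mul(Rational(-1, 6), Mul(Rational(1, 2), Pow(D, -1))) = Mul(Rational(-1, 12), Pow(D, -1)))
Function('w')(o) = Pow(Add(1, o), -1) (Function('w')(o) = Pow(Add(o, 1), -1) = Pow(Add(1, o), -1))
Mul(6143, Pow(Function('w')(Function('K')(1)), -1)) = Mul(6143, Pow(Pow(Add(1, Mul(Rational(-1, 12), Pow(1, -1))), -1), -1)) = Mul(6143, Pow(Pow(Add(1, Mul(Rational(-1, 12), 1)), -1), -1)) = Mul(6143, Pow(Pow(Add(1, Rational(-1, 12)), -1), -1)) = Mul(6143, Pow(Pow(Rational(11, 12), -1), -1)) = Mul(6143, Pow(Rational(12, 11), -1)) = Mul(6143, Rational(11, 12)) = Rational(67573, 12)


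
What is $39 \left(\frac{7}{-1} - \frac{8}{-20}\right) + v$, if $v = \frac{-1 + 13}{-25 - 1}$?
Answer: $- \frac{16761}{65} \approx -257.86$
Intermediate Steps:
$v = - \frac{6}{13}$ ($v = \frac{12}{-26} = 12 \left(- \frac{1}{26}\right) = - \frac{6}{13} \approx -0.46154$)
$39 \left(\frac{7}{-1} - \frac{8}{-20}\right) + v = 39 \left(\frac{7}{-1} - \frac{8}{-20}\right) - \frac{6}{13} = 39 \left(7 \left(-1\right) - - \frac{2}{5}\right) - \frac{6}{13} = 39 \left(-7 + \frac{2}{5}\right) - \frac{6}{13} = 39 \left(- \frac{33}{5}\right) - \frac{6}{13} = - \frac{1287}{5} - \frac{6}{13} = - \frac{16761}{65}$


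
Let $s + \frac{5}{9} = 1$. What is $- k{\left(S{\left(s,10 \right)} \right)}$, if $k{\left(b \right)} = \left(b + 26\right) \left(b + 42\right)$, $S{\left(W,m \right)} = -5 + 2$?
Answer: $-897$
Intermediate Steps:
$s = \frac{4}{9}$ ($s = - \frac{5}{9} + 1 = \frac{4}{9} \approx 0.44444$)
$S{\left(W,m \right)} = -3$
$k{\left(b \right)} = \left(26 + b\right) \left(42 + b\right)$
$- k{\left(S{\left(s,10 \right)} \right)} = - (1092 + \left(-3\right)^{2} + 68 \left(-3\right)) = - (1092 + 9 - 204) = \left(-1\right) 897 = -897$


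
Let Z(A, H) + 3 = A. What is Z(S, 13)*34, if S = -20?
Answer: -782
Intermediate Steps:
Z(A, H) = -3 + A
Z(S, 13)*34 = (-3 - 20)*34 = -23*34 = -782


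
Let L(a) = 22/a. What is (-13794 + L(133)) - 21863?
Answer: -4742359/133 ≈ -35657.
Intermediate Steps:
(-13794 + L(133)) - 21863 = (-13794 + 22/133) - 21863 = -1834580/133 - 21863 = -4742359/133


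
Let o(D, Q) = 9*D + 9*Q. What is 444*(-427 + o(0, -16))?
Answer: -253524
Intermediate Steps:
444*(-427 + o(0, -16)) = 444*(-427 + (9*0 + 9*(-16))) = 444*(-427 + (0 - 144)) = 444*(-427 - 144) = 444*(-571) = -253524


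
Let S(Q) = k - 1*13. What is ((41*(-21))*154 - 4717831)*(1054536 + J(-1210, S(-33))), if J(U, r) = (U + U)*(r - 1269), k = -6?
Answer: -20233528485800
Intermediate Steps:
S(Q) = -19 (S(Q) = -6 - 1*13 = -6 - 13 = -19)
J(U, r) = 2*U*(-1269 + r) (J(U, r) = (2*U)*(-1269 + r) = 2*U*(-1269 + r))
((41*(-21))*154 - 4717831)*(1054536 + J(-1210, S(-33))) = ((41*(-21))*154 - 4717831)*(1054536 + 2*(-1210)*(-1269 - 19)) = (-861*154 - 4717831)*(1054536 + 2*(-1210)*(-1288)) = (-132594 - 4717831)*(1054536 + 3116960) = -4850425*4171496 = -20233528485800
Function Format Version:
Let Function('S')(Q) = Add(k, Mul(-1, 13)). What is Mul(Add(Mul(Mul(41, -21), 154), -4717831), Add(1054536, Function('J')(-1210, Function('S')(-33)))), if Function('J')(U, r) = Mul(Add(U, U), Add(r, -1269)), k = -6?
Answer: -20233528485800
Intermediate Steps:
Function('S')(Q) = -19 (Function('S')(Q) = Add(-6, Mul(-1, 13)) = Add(-6, -13) = -19)
Function('J')(U, r) = Mul(2, U, Add(-1269, r)) (Function('J')(U, r) = Mul(Mul(2, U), Add(-1269, r)) = Mul(2, U, Add(-1269, r)))
Mul(Add(Mul(Mul(41, -21), 154), -4717831), Add(1054536, Function('J')(-1210, Function('S')(-33)))) = Mul(Add(Mul(Mul(41, -21), 154), -4717831), Add(1054536, Mul(2, -1210, Add(-1269, -19)))) = Mul(Add(Mul(-861, 154), -4717831), Add(1054536, Mul(2, -1210, -1288))) = Mul(Add(-132594, -4717831), Add(1054536, 3116960)) = Mul(-4850425, 4171496) = -20233528485800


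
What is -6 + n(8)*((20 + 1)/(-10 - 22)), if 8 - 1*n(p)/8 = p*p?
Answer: 288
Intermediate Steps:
n(p) = 64 - 8*p**2 (n(p) = 64 - 8*p*p = 64 - 8*p**2)
-6 + n(8)*((20 + 1)/(-10 - 22)) = -6 + (64 - 8*8**2)*((20 + 1)/(-10 - 22)) = -6 + (64 - 8*64)*(21/(-32)) = -6 + (64 - 512)*(21*(-1/32)) = -6 - 448*(-21/32) = -6 + 294 = 288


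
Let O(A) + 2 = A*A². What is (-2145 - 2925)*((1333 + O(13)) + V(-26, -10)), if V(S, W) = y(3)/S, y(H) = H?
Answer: -17886375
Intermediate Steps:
O(A) = -2 + A³ (O(A) = -2 + A*A² = -2 + A³)
V(S, W) = 3/S
(-2145 - 2925)*((1333 + O(13)) + V(-26, -10)) = (-2145 - 2925)*((1333 + (-2 + 13³)) + 3/(-26)) = -5070*((1333 + (-2 + 2197)) + 3*(-1/26)) = -5070*((1333 + 2195) - 3/26) = -5070*(3528 - 3/26) = -5070*91725/26 = -17886375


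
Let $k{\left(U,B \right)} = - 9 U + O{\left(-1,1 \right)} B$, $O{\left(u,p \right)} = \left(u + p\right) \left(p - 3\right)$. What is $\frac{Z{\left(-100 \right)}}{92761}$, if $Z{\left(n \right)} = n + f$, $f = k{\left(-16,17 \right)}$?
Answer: $\frac{44}{92761} \approx 0.00047434$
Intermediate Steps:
$O{\left(u,p \right)} = \left(-3 + p\right) \left(p + u\right)$ ($O{\left(u,p \right)} = \left(p + u\right) \left(-3 + p\right) = \left(-3 + p\right) \left(p + u\right)$)
$k{\left(U,B \right)} = - 9 U$ ($k{\left(U,B \right)} = - 9 U + \left(1^{2} - 3 - -3 + 1 \left(-1\right)\right) B = - 9 U + \left(1 - 3 + 3 - 1\right) B = - 9 U + 0 B = - 9 U + 0 = - 9 U$)
$f = 144$ ($f = \left(-9\right) \left(-16\right) = 144$)
$Z{\left(n \right)} = 144 + n$ ($Z{\left(n \right)} = n + 144 = 144 + n$)
$\frac{Z{\left(-100 \right)}}{92761} = \frac{144 - 100}{92761} = 44 \cdot \frac{1}{92761} = \frac{44}{92761}$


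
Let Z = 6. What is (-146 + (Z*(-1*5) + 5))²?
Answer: 29241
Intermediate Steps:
(-146 + (Z*(-1*5) + 5))² = (-146 + (6*(-1*5) + 5))² = (-146 + (6*(-5) + 5))² = (-146 + (-30 + 5))² = (-146 - 25)² = (-171)² = 29241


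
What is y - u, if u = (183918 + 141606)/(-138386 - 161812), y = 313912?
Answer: 15706013350/50033 ≈ 3.1391e+5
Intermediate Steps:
u = -54254/50033 (u = 325524/(-300198) = 325524*(-1/300198) = -54254/50033 ≈ -1.0844)
y - u = 313912 - 1*(-54254/50033) = 313912 + 54254/50033 = 15706013350/50033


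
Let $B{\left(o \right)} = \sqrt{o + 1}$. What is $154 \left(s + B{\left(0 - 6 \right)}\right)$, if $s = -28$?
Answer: $-4312 + 154 i \sqrt{5} \approx -4312.0 + 344.35 i$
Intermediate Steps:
$B{\left(o \right)} = \sqrt{1 + o}$
$154 \left(s + B{\left(0 - 6 \right)}\right) = 154 \left(-28 + \sqrt{1 + \left(0 - 6\right)}\right) = 154 \left(-28 + \sqrt{1 - 6}\right) = 154 \left(-28 + \sqrt{-5}\right) = 154 \left(-28 + i \sqrt{5}\right) = -4312 + 154 i \sqrt{5}$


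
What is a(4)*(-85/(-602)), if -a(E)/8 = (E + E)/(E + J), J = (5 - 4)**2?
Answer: -544/301 ≈ -1.8073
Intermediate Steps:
J = 1 (J = 1**2 = 1)
a(E) = -16*E/(1 + E) (a(E) = -8*(E + E)/(E + 1) = -8*2*E/(1 + E) = -16*E/(1 + E))
a(4)*(-85/(-602)) = (-16*4/(1 + 4))*(-85/(-602)) = (-16*4/5)*(-85*(-1/602)) = -16*4*1/5*(85/602) = -64/5*85/602 = -544/301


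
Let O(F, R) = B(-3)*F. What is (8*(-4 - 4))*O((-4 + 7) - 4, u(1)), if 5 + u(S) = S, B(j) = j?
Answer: -192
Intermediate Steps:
u(S) = -5 + S
O(F, R) = -3*F
(8*(-4 - 4))*O((-4 + 7) - 4, u(1)) = (8*(-4 - 4))*(-3*((-4 + 7) - 4)) = (8*(-8))*(-3*(3 - 4)) = -(-192)*(-1) = -64*3 = -192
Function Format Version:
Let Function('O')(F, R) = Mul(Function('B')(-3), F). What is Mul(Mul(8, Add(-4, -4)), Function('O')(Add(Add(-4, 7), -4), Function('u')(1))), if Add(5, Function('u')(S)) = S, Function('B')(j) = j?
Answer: -192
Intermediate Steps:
Function('u')(S) = Add(-5, S)
Function('O')(F, R) = Mul(-3, F)
Mul(Mul(8, Add(-4, -4)), Function('O')(Add(Add(-4, 7), -4), Function('u')(1))) = Mul(Mul(8, Add(-4, -4)), Mul(-3, Add(Add(-4, 7), -4))) = Mul(Mul(8, -8), Mul(-3, Add(3, -4))) = Mul(-64, Mul(-3, -1)) = Mul(-64, 3) = -192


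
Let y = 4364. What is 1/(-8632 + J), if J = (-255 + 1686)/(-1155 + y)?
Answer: -3209/27698657 ≈ -0.00011585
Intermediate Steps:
J = 1431/3209 (J = (-255 + 1686)/(-1155 + 4364) = 1431/3209 ≈ 0.44593)
1/(-8632 + J) = 1/(-8632 + 1431/3209) = 1/(-27698657/3209) = -3209/27698657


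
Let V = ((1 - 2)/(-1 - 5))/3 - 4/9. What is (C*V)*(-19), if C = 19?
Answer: 2527/18 ≈ 140.39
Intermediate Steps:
V = -7/18 (V = -1/(-6)*(⅓) - 4*⅑ = -1*(-⅙)*(⅓) - 4/9 = (⅙)*(⅓) - 4/9 = 1/18 - 4/9 = -7/18 ≈ -0.38889)
(C*V)*(-19) = (19*(-7/18))*(-19) = -133/18*(-19) = 2527/18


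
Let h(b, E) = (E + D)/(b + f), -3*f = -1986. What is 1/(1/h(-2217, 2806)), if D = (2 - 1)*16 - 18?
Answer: -2804/1555 ≈ -1.8032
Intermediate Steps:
f = 662 (f = -1/3*(-1986) = 662)
D = -2 (D = 1*16 - 18 = 16 - 18 = -2)
h(b, E) = (-2 + E)/(662 + b) (h(b, E) = (E - 2)/(b + 662) = (-2 + E)/(662 + b))
1/(1/h(-2217, 2806)) = 1/(1/((-2 + 2806)/(662 - 2217))) = 1/(1/(2804/(-1555))) = 1/(1/(-1/1555*2804)) = 1/(1/(-2804/1555)) = 1/(-1555/2804) = -2804/1555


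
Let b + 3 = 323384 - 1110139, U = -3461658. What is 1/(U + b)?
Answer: -1/4248416 ≈ -2.3538e-7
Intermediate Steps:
b = -786758 (b = -3 + (323384 - 1110139) = -3 - 786755 = -786758)
1/(U + b) = 1/(-3461658 - 786758) = 1/(-4248416) = -1/4248416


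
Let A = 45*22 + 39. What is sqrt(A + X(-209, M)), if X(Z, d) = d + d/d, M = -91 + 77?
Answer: 2*sqrt(254) ≈ 31.875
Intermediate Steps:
M = -14
X(Z, d) = 1 + d (X(Z, d) = d + 1 = 1 + d)
A = 1029 (A = 990 + 39 = 1029)
sqrt(A + X(-209, M)) = sqrt(1029 + (1 - 14)) = sqrt(1029 - 13) = sqrt(1016) = 2*sqrt(254)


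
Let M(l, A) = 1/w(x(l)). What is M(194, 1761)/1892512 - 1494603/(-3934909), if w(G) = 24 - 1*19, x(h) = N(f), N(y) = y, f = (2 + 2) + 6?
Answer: 1285706772599/3384937500640 ≈ 0.37983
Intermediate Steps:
f = 10 (f = 4 + 6 = 10)
x(h) = 10
w(G) = 5 (w(G) = 24 - 19 = 5)
M(l, A) = ⅕ (M(l, A) = 1/5 = ⅕)
M(194, 1761)/1892512 - 1494603/(-3934909) = (⅕)/1892512 - 1494603/(-3934909) = (⅕)*(1/1892512) - 1494603*(-1/3934909) = 1/9462560 + 135873/357719 = 1285706772599/3384937500640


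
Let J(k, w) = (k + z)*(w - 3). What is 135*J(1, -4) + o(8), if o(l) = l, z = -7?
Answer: 5678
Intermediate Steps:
J(k, w) = (-7 + k)*(-3 + w) (J(k, w) = (k - 7)*(w - 3) = (-7 + k)*(-3 + w))
135*J(1, -4) + o(8) = 135*(21 - 7*(-4) - 3*1 + 1*(-4)) + 8 = 135*(21 + 28 - 3 - 4) + 8 = 135*42 + 8 = 5670 + 8 = 5678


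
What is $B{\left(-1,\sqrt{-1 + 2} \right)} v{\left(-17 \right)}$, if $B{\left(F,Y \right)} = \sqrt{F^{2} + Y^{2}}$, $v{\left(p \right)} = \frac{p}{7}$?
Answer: $- \frac{17 \sqrt{2}}{7} \approx -3.4345$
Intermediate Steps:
$v{\left(p \right)} = \frac{p}{7}$ ($v{\left(p \right)} = p \frac{1}{7} = \frac{p}{7}$)
$B{\left(-1,\sqrt{-1 + 2} \right)} v{\left(-17 \right)} = \sqrt{\left(-1\right)^{2} + \left(\sqrt{-1 + 2}\right)^{2}} \cdot \frac{1}{7} \left(-17\right) = \sqrt{1 + \left(\sqrt{1}\right)^{2}} \left(- \frac{17}{7}\right) = \sqrt{1 + 1^{2}} \left(- \frac{17}{7}\right) = \sqrt{1 + 1} \left(- \frac{17}{7}\right) = \sqrt{2} \left(- \frac{17}{7}\right) = - \frac{17 \sqrt{2}}{7}$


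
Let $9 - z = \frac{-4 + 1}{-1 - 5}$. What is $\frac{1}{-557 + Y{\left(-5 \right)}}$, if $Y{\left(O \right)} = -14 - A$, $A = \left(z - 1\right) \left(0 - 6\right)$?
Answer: $- \frac{1}{526} \approx -0.0019011$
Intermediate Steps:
$z = \frac{17}{2}$ ($z = 9 - \frac{-4 + 1}{-1 - 5} = 9 - - \frac{3}{-6} = 9 - \left(-3\right) \left(- \frac{1}{6}\right) = 9 - \frac{1}{2} = \frac{17}{2} \approx 8.5$)
$A = -45$ ($A = \left(\frac{17}{2} - 1\right) \left(0 - 6\right) = \frac{15}{2} \left(-6\right) = -45$)
$Y{\left(O \right)} = 31$ ($Y{\left(O \right)} = -14 - -45 = -14 + 45 = 31$)
$\frac{1}{-557 + Y{\left(-5 \right)}} = \frac{1}{-557 + 31} = \frac{1}{-526} = - \frac{1}{526}$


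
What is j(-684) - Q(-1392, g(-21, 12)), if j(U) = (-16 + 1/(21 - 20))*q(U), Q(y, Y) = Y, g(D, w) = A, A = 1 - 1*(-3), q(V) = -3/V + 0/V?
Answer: -309/76 ≈ -4.0658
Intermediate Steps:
q(V) = -3/V (q(V) = -3/V + 0 = -3/V)
A = 4 (A = 1 + 3 = 4)
g(D, w) = 4
j(U) = 45/U (j(U) = (-16 + 1/(21 - 20))*(-3/U) = (-16 + 1/1)*(-3/U) = (-16 + 1)*(-3/U) = -(-45)/U = 45/U)
j(-684) - Q(-1392, g(-21, 12)) = 45/(-684) - 1*4 = 45*(-1/684) - 4 = -5/76 - 4 = -309/76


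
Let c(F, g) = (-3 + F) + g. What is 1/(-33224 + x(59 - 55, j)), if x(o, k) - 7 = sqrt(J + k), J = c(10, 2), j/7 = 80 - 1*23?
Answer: -33217/1103368681 - 2*sqrt(102)/1103368681 ≈ -3.0123e-5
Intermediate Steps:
c(F, g) = -3 + F + g
j = 399 (j = 7*(80 - 1*23) = 7*(80 - 23) = 7*57 = 399)
J = 9 (J = -3 + 10 + 2 = 9)
x(o, k) = 7 + sqrt(9 + k)
1/(-33224 + x(59 - 55, j)) = 1/(-33224 + (7 + sqrt(9 + 399))) = 1/(-33224 + (7 + sqrt(408))) = 1/(-33224 + (7 + 2*sqrt(102))) = 1/(-33217 + 2*sqrt(102))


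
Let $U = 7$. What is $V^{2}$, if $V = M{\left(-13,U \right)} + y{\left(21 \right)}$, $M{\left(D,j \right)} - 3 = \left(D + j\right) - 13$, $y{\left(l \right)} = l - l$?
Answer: $256$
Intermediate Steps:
$y{\left(l \right)} = 0$
$M{\left(D,j \right)} = -10 + D + j$ ($M{\left(D,j \right)} = 3 - \left(13 - D - j\right) = 3 + \left(-13 + D + j\right) = -10 + D + j$)
$V = -16$ ($V = \left(-10 - 13 + 7\right) + 0 = -16 + 0 = -16$)
$V^{2} = \left(-16\right)^{2} = 256$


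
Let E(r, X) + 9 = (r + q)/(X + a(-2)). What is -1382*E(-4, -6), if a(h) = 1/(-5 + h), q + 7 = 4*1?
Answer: 467116/43 ≈ 10863.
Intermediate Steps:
q = -3 (q = -7 + 4*1 = -7 + 4 = -3)
E(r, X) = -9 + (-3 + r)/(-⅐ + X) (E(r, X) = -9 + (r - 3)/(X + 1/(-5 - 2)) = -9 + (-3 + r)/(X + 1/(-7)) = -9 + (-3 + r)/(X - ⅐) = -9 + (-3 + r)/(-⅐ + X))
-1382*E(-4, -6) = -1382*(-12 - 63*(-6) + 7*(-4))/(-1 + 7*(-6)) = -1382*(-12 + 378 - 28)/(-1 - 42) = -1382*338/(-43) = -(-1382)*338/43 = -1382*(-338/43) = 467116/43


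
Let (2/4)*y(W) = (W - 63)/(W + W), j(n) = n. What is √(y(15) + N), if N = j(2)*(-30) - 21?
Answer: I*√2105/5 ≈ 9.1761*I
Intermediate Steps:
N = -81 (N = 2*(-30) - 21 = -60 - 21 = -81)
y(W) = (-63 + W)/W (y(W) = 2*((W - 63)/(W + W)) = 2*((-63 + W)/((2*W))) = 2*((-63 + W)*(1/(2*W))) = 2*((-63 + W)/(2*W)) = (-63 + W)/W)
√(y(15) + N) = √((-63 + 15)/15 - 81) = √((1/15)*(-48) - 81) = √(-16/5 - 81) = √(-421/5) = I*√2105/5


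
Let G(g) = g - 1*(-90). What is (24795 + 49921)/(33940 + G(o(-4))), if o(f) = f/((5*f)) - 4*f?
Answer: 373580/170231 ≈ 2.1945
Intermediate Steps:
o(f) = ⅕ - 4*f (o(f) = f*(1/(5*f)) - 4*f = ⅕ - 4*f)
G(g) = 90 + g (G(g) = g + 90 = 90 + g)
(24795 + 49921)/(33940 + G(o(-4))) = (24795 + 49921)/(33940 + (90 + (⅕ - 4*(-4)))) = 74716/(33940 + (90 + (⅕ + 16))) = 74716/(33940 + (90 + 81/5)) = 74716/(33940 + 531/5) = 74716/(170231/5) = 74716*(5/170231) = 373580/170231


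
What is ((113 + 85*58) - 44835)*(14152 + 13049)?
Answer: -1082382192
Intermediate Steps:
((113 + 85*58) - 44835)*(14152 + 13049) = ((113 + 4930) - 44835)*27201 = (5043 - 44835)*27201 = -39792*27201 = -1082382192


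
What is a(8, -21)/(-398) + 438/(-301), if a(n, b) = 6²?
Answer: -92580/59899 ≈ -1.5456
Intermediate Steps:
a(n, b) = 36
a(8, -21)/(-398) + 438/(-301) = 36/(-398) + 438/(-301) = 36*(-1/398) + 438*(-1/301) = -18/199 - 438/301 = -92580/59899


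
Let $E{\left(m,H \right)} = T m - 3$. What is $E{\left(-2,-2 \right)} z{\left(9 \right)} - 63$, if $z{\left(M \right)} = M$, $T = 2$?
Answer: $-126$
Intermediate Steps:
$E{\left(m,H \right)} = -3 + 2 m$ ($E{\left(m,H \right)} = 2 m - 3 = -3 + 2 m$)
$E{\left(-2,-2 \right)} z{\left(9 \right)} - 63 = \left(-3 + 2 \left(-2\right)\right) 9 - 63 = \left(-3 - 4\right) 9 - 63 = \left(-7\right) 9 - 63 = -63 - 63 = -126$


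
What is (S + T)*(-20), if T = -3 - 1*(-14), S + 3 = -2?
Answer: -120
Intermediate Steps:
S = -5 (S = -3 - 2 = -5)
T = 11 (T = -3 + 14 = 11)
(S + T)*(-20) = (-5 + 11)*(-20) = 6*(-20) = -120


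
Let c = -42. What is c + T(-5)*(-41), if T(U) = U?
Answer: 163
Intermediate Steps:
c + T(-5)*(-41) = -42 - 5*(-41) = -42 + 205 = 163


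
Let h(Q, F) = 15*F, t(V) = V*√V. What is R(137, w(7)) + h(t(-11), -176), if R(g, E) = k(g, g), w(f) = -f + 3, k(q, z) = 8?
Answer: -2632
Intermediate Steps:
t(V) = V^(3/2)
w(f) = 3 - f
R(g, E) = 8
R(137, w(7)) + h(t(-11), -176) = 8 + 15*(-176) = 8 - 2640 = -2632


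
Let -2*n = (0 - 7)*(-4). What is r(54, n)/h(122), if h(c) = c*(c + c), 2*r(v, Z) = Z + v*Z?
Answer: -385/29768 ≈ -0.012933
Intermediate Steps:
n = -14 (n = -(0 - 7)*(-4)/2 = -(-7)*(-4)/2 = -½*28 = -14)
r(v, Z) = Z/2 + Z*v/2 (r(v, Z) = (Z + v*Z)/2 = (Z + Z*v)/2 = Z/2 + Z*v/2)
h(c) = 2*c² (h(c) = c*(2*c) = 2*c²)
r(54, n)/h(122) = ((½)*(-14)*(1 + 54))/((2*122²)) = ((½)*(-14)*55)/((2*14884)) = -385/29768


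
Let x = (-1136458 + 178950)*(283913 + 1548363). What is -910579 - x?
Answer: 1754418017629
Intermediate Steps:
x = -1754418928208 (x = -957508*1832276 = -1754418928208)
-910579 - x = -910579 - 1*(-1754418928208) = -910579 + 1754418928208 = 1754418017629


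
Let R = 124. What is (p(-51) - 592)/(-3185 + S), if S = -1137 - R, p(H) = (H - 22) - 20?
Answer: 685/4446 ≈ 0.15407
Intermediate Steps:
p(H) = -42 + H (p(H) = (-22 + H) - 20 = -42 + H)
S = -1261 (S = -1137 - 1*124 = -1137 - 124 = -1261)
(p(-51) - 592)/(-3185 + S) = ((-42 - 51) - 592)/(-3185 - 1261) = (-93 - 592)/(-4446) = -685*(-1/4446) = 685/4446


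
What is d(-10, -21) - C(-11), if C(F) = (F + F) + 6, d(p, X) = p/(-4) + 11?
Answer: 59/2 ≈ 29.500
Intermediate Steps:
d(p, X) = 11 - p/4 (d(p, X) = p*(-¼) + 11 = -p/4 + 11 = 11 - p/4)
C(F) = 6 + 2*F (C(F) = 2*F + 6 = 6 + 2*F)
d(-10, -21) - C(-11) = (11 - ¼*(-10)) - (6 + 2*(-11)) = (11 + 5/2) - (6 - 22) = 27/2 - 1*(-16) = 27/2 + 16 = 59/2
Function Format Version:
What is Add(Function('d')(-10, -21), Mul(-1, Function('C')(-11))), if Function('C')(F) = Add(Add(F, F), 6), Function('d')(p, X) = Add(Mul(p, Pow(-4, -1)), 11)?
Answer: Rational(59, 2) ≈ 29.500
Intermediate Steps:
Function('d')(p, X) = Add(11, Mul(Rational(-1, 4), p)) (Function('d')(p, X) = Add(Mul(p, Rational(-1, 4)), 11) = Add(Mul(Rational(-1, 4), p), 11) = Add(11, Mul(Rational(-1, 4), p)))
Function('C')(F) = Add(6, Mul(2, F)) (Function('C')(F) = Add(Mul(2, F), 6) = Add(6, Mul(2, F)))
Add(Function('d')(-10, -21), Mul(-1, Function('C')(-11))) = Add(Add(11, Mul(Rational(-1, 4), -10)), Mul(-1, Add(6, Mul(2, -11)))) = Add(Add(11, Rational(5, 2)), Mul(-1, Add(6, -22))) = Add(Rational(27, 2), Mul(-1, -16)) = Add(Rational(27, 2), 16) = Rational(59, 2)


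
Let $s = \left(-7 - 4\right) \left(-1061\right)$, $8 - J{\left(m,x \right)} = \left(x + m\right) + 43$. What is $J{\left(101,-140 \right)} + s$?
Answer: $11675$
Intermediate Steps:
$J{\left(m,x \right)} = -35 - m - x$ ($J{\left(m,x \right)} = 8 - \left(\left(x + m\right) + 43\right) = 8 - \left(\left(m + x\right) + 43\right) = 8 - \left(43 + m + x\right) = -35 - m - x$)
$s = 11671$ ($s = \left(-11\right) \left(-1061\right) = 11671$)
$J{\left(101,-140 \right)} + s = \left(-35 - 101 - -140\right) + 11671 = \left(-35 - 101 + 140\right) + 11671 = 4 + 11671 = 11675$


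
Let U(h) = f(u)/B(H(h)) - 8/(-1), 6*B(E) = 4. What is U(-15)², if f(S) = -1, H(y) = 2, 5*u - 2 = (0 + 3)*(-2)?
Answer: 169/4 ≈ 42.250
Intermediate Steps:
u = -⅘ (u = ⅖ + ((0 + 3)*(-2))/5 = ⅖ + (3*(-2))/5 = ⅖ + (⅕)*(-6) = ⅖ - 6/5 = -⅘ ≈ -0.80000)
B(E) = ⅔ (B(E) = (⅙)*4 = ⅔)
U(h) = 13/2 (U(h) = -1/⅔ - 8/(-1) = -1*3/2 - 8*(-1) = -3/2 + 8 = 13/2)
U(-15)² = (13/2)² = 169/4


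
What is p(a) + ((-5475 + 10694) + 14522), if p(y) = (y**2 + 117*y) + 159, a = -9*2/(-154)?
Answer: 118068262/5929 ≈ 19914.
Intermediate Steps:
a = 9/77 (a = -18*(-1/154) = 9/77 ≈ 0.11688)
p(y) = 159 + y**2 + 117*y
p(a) + ((-5475 + 10694) + 14522) = (159 + (9/77)**2 + 117*(9/77)) + ((-5475 + 10694) + 14522) = (159 + 81/5929 + 1053/77) + (5219 + 14522) = 1023873/5929 + 19741 = 118068262/5929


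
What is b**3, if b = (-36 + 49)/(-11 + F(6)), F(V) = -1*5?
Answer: -2197/4096 ≈ -0.53638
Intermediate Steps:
F(V) = -5
b = -13/16 (b = (-36 + 49)/(-11 - 5) = 13/(-16) = 13*(-1/16) = -13/16 ≈ -0.81250)
b**3 = (-13/16)**3 = -2197/4096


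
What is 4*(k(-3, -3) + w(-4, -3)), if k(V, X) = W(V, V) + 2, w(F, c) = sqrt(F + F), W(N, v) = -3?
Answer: -4 + 8*I*sqrt(2) ≈ -4.0 + 11.314*I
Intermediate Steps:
w(F, c) = sqrt(2)*sqrt(F) (w(F, c) = sqrt(2*F) = sqrt(2)*sqrt(F))
k(V, X) = -1 (k(V, X) = -3 + 2 = -1)
4*(k(-3, -3) + w(-4, -3)) = 4*(-1 + sqrt(2)*sqrt(-4)) = 4*(-1 + sqrt(2)*(2*I)) = 4*(-1 + 2*I*sqrt(2)) = -4 + 8*I*sqrt(2)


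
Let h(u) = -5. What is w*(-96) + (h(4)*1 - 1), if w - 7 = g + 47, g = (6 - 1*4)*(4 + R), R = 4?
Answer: -6726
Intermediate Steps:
g = 16 (g = (6 - 1*4)*(4 + 4) = (6 - 4)*8 = 2*8 = 16)
w = 70 (w = 7 + (16 + 47) = 7 + 63 = 70)
w*(-96) + (h(4)*1 - 1) = 70*(-96) + (-5*1 - 1) = -6720 + (-5 - 1) = -6720 - 6 = -6726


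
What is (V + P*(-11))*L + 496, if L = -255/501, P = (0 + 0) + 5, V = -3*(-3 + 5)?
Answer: 88017/167 ≈ 527.05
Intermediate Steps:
V = -6 (V = -3*2 = -6)
P = 5 (P = 0 + 5 = 5)
L = -85/167 (L = -255*1/501 = -85/167 ≈ -0.50898)
(V + P*(-11))*L + 496 = (-6 + 5*(-11))*(-85/167) + 496 = (-6 - 55)*(-85/167) + 496 = -61*(-85/167) + 496 = 5185/167 + 496 = 88017/167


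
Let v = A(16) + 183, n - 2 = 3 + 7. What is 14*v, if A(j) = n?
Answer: 2730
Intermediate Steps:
n = 12 (n = 2 + (3 + 7) = 2 + 10 = 12)
A(j) = 12
v = 195 (v = 12 + 183 = 195)
14*v = 14*195 = 2730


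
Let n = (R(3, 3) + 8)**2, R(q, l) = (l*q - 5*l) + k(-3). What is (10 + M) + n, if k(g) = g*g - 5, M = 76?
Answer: 122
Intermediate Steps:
k(g) = -5 + g**2 (k(g) = g**2 - 5 = -5 + g**2)
R(q, l) = 4 - 5*l + l*q (R(q, l) = (l*q - 5*l) + (-5 + (-3)**2) = (-5*l + l*q) + (-5 + 9) = (-5*l + l*q) + 4 = 4 - 5*l + l*q)
n = 36 (n = ((4 - 5*3 + 3*3) + 8)**2 = ((4 - 15 + 9) + 8)**2 = (-2 + 8)**2 = 6**2 = 36)
(10 + M) + n = (10 + 76) + 36 = 86 + 36 = 122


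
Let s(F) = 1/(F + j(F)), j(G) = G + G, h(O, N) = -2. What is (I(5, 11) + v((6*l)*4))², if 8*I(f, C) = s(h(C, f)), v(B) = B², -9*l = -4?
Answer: 268337161/20736 ≈ 12941.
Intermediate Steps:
l = 4/9 (l = -⅑*(-4) = 4/9 ≈ 0.44444)
j(G) = 2*G
s(F) = 1/(3*F) (s(F) = 1/(F + 2*F) = 1/(3*F))
I(f, C) = -1/48 (I(f, C) = ((⅓)/(-2))/8 = ((⅓)*(-½))/8 = (⅛)*(-⅙) = -1/48)
(I(5, 11) + v((6*l)*4))² = (-1/48 + ((6*(4/9))*4)²)² = (-1/48 + ((8/3)*4)²)² = (-1/48 + (32/3)²)² = (-1/48 + 1024/9)² = (16381/144)² = 268337161/20736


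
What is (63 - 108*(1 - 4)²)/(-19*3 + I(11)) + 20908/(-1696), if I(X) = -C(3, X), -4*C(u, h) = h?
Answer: 407405/92008 ≈ 4.4279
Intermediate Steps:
C(u, h) = -h/4
I(X) = X/4 (I(X) = -(-1)*X/4 = X/4)
(63 - 108*(1 - 4)²)/(-19*3 + I(11)) + 20908/(-1696) = (63 - 108*(1 - 4)²)/(-19*3 + (¼)*11) + 20908/(-1696) = (63 - 108*(-3)²)/(-57 + 11/4) + 20908*(-1/1696) = (63 - 108*9)/(-217/4) - 5227/424 = (63 - 972)*(-4/217) - 5227/424 = -909*(-4/217) - 5227/424 = 3636/217 - 5227/424 = 407405/92008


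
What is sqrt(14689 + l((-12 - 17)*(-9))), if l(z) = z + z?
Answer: sqrt(15211) ≈ 123.33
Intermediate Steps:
l(z) = 2*z
sqrt(14689 + l((-12 - 17)*(-9))) = sqrt(14689 + 2*((-12 - 17)*(-9))) = sqrt(14689 + 2*(-29*(-9))) = sqrt(14689 + 2*261) = sqrt(14689 + 522) = sqrt(15211)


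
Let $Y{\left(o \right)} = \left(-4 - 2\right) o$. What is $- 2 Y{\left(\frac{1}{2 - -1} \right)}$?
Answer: $4$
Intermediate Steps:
$Y{\left(o \right)} = - 6 o$
$- 2 Y{\left(\frac{1}{2 - -1} \right)} = - 2 \left(- \frac{6}{2 - -1}\right) = - 2 \left(- \frac{6}{2 + 1}\right) = - 2 \left(- \frac{6}{3}\right) = - 2 \left(\left(-6\right) \frac{1}{3}\right) = \left(-2\right) \left(-2\right) = 4$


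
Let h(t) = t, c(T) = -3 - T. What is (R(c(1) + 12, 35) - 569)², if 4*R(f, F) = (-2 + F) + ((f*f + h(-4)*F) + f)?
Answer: 5340721/16 ≈ 3.3380e+5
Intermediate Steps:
R(f, F) = -½ - 3*F/4 + f/4 + f²/4 (R(f, F) = ((-2 + F) + ((f*f - 4*F) + f))/4 = ((-2 + F) + ((f² - 4*F) + f))/4 = ((-2 + F) + (f + f² - 4*F))/4 = (-2 + f + f² - 3*F)/4 = -½ - 3*F/4 + f/4 + f²/4)
(R(c(1) + 12, 35) - 569)² = ((-½ - ¾*35 + ((-3 - 1*1) + 12)/4 + ((-3 - 1*1) + 12)²/4) - 569)² = ((-½ - 105/4 + ((-3 - 1) + 12)/4 + ((-3 - 1) + 12)²/4) - 569)² = ((-½ - 105/4 + (-4 + 12)/4 + (-4 + 12)²/4) - 569)² = ((-½ - 105/4 + (¼)*8 + (¼)*8²) - 569)² = ((-½ - 105/4 + 2 + (¼)*64) - 569)² = ((-½ - 105/4 + 2 + 16) - 569)² = (-35/4 - 569)² = (-2311/4)² = 5340721/16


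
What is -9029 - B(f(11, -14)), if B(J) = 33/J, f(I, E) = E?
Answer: -126373/14 ≈ -9026.6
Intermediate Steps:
-9029 - B(f(11, -14)) = -9029 - 33/(-14) = -9029 - 33*(-1)/14 = -9029 - 1*(-33/14) = -9029 + 33/14 = -126373/14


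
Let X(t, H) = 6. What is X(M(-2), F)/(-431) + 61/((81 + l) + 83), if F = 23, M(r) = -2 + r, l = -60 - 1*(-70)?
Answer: 25247/74994 ≈ 0.33665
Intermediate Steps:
l = 10 (l = -60 + 70 = 10)
X(M(-2), F)/(-431) + 61/((81 + l) + 83) = 6/(-431) + 61/((81 + 10) + 83) = 6*(-1/431) + 61/(91 + 83) = -6/431 + 61/174 = 25247/74994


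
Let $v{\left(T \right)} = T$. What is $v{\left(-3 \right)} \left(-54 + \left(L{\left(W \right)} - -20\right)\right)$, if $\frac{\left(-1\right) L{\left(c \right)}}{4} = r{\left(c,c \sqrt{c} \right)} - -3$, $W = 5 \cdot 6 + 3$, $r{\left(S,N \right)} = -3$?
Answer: $102$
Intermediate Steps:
$W = 33$ ($W = 30 + 3 = 33$)
$L{\left(c \right)} = 0$ ($L{\left(c \right)} = - 4 \left(-3 - -3\right) = - 4 \left(-3 + 3\right) = \left(-4\right) 0 = 0$)
$v{\left(-3 \right)} \left(-54 + \left(L{\left(W \right)} - -20\right)\right) = - 3 \left(-54 + \left(0 - -20\right)\right) = - 3 \left(-54 + \left(0 + 20\right)\right) = - 3 \left(-54 + 20\right) = \left(-3\right) \left(-34\right) = 102$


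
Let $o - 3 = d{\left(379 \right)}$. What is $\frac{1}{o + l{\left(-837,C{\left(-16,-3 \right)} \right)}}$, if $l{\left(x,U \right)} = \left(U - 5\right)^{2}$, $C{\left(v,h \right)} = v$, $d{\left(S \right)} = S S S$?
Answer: $\frac{1}{54440383} \approx 1.8369 \cdot 10^{-8}$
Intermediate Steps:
$d{\left(S \right)} = S^{3}$ ($d{\left(S \right)} = S^{2} S = S^{3}$)
$o = 54439942$ ($o = 3 + 379^{3} = 3 + 54439939 = 54439942$)
$l{\left(x,U \right)} = \left(-5 + U\right)^{2}$
$\frac{1}{o + l{\left(-837,C{\left(-16,-3 \right)} \right)}} = \frac{1}{54439942 + \left(-5 - 16\right)^{2}} = \frac{1}{54439942 + \left(-21\right)^{2}} = \frac{1}{54439942 + 441} = \frac{1}{54440383}$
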